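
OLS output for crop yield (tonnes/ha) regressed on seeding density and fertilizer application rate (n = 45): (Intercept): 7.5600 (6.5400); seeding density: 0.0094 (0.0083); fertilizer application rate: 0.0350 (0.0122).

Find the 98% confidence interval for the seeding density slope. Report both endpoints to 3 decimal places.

(-0.011, 0.029)

Read off: b = 0.0094, SE = 0.0083 for seeding density.
df = n − k − 1 = 45 − 2 − 1 = 42.
t* = t_{0.01, 42} = 2.41847.
Margin = t* × SE = 2.41847 × 0.0083 = 0.02007.
CI: 0.0094 ± 0.02007 → (-0.011, 0.029).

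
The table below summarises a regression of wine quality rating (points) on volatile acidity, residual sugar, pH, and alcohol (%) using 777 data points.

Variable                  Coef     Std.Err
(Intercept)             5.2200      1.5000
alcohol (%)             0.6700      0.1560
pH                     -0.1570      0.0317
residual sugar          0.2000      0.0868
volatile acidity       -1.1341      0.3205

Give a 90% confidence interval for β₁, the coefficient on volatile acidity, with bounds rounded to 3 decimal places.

(-1.662, -0.606)

Read off: b = -1.1341, SE = 0.3205 for volatile acidity.
df = n − k − 1 = 777 − 4 − 1 = 772.
t* = t_{0.05, 772} = 1.64683.
Margin = t* × SE = 1.64683 × 0.3205 = 0.52781.
CI: -1.1341 ± 0.52781 → (-1.662, -0.606).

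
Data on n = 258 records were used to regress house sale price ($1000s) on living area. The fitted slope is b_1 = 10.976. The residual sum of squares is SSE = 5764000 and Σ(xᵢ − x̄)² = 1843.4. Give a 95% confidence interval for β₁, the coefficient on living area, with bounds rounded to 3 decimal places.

MSE = SSE/(n − 2) = 5764000/256 = 22515.6.
SE(b_1) = √(MSE/Sₓₓ) = √(22515.6/1843.4) = 3.49488.
df = n − 2 = 256.
t* = t_{0.025, 256} = 1.969274.
Margin = t* × SE = 1.969274 × 3.49488 = 6.88238.
CI: 10.976 ± 6.88238 → (4.094, 17.858).
With 95% confidence, each one-unit increase in living area is associated with a change of between 4.094 and 17.858 $1000s in house sale price.

(4.094, 17.858)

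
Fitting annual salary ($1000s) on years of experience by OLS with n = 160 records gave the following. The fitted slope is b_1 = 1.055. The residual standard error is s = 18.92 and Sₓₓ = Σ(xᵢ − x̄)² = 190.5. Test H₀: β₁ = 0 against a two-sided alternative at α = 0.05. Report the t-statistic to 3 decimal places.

SE(b_1) = s/√Sₓₓ = 18.92/√190.5 = 1.3708.
t = 1.055 / 1.3708 = 0.770.
df = n − 2 = 158.
Two-sided p ≈ 0.4427, which is ≥ 0.05, so fail to reject H₀.
The data do not give significant evidence of an association between years of experience and annual salary.

t = 0.770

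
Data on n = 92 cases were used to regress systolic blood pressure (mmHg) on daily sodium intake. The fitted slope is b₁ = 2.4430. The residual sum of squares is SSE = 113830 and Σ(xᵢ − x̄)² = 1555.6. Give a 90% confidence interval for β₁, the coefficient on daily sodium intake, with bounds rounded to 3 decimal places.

(0.944, 3.942)

MSE = SSE/(n − 2) = 113830/90 = 1264.78.
SE(b₁) = √(MSE/Sₓₓ) = √(1264.78/1555.6) = 0.901692.
df = n − 2 = 90.
t* = t_{0.05, 90} = 1.661961.
Margin = t* × SE = 1.661961 × 0.901692 = 1.49858.
CI: 2.4430 ± 1.49858 → (0.944, 3.942).
With 90% confidence, each one-unit increase in daily sodium intake is associated with a change of between 0.944 and 3.942 mmHg in systolic blood pressure.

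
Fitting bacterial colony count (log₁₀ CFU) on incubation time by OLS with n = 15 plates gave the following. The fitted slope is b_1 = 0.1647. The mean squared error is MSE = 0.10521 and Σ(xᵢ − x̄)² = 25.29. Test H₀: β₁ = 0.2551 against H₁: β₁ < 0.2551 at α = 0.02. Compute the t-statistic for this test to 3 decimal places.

SE(b_1) = √(MSE/Sₓₓ) = √(0.10521/25.29) = 0.0644992.
t = (0.1647 − 0.2551) / 0.0644992 = -1.402.
df = n − 2 = 13.
One-sided p ≈ 0.0922, which is ≥ 0.02, so fail to reject H₀.
The data do not give significant evidence that the true slope on incubation time is below 0.2551 log₁₀ CFU per unit.

t = -1.402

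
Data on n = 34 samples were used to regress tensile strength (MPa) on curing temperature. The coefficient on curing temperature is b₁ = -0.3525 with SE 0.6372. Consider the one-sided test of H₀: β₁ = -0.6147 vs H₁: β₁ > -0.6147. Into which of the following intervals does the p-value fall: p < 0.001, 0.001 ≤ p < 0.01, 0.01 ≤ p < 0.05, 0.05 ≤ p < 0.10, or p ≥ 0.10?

t = (-0.3525 − (-0.6147)) / 0.6372 = 0.411.
df = n − 2 = 34 − 2 = 32.
One-sided p = P(T_{32} > t) ≈ 0.3417.
So p ≥ 0.10.

p ≥ 0.10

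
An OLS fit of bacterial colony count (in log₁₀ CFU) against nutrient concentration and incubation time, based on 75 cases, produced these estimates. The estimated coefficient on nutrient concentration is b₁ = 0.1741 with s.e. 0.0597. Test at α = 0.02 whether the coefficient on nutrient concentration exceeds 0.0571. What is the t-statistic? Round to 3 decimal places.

t = 1.960

H₀: β₁ = 0.0571 vs H₁: β₁ > 0.0571.
t = (b₁ − β₁⁰)/SE = (0.1741 − 0.0571) / 0.0597 = 1.960.
df = n − k − 1 = 75 − 2 − 1 = 72.
One-sided p ≈ 0.0269, which is ≥ 0.02, so fail to reject H₀.
The data do not give significant evidence that the true slope on nutrient concentration exceeds 0.0571 log₁₀ CFU per unit, holding the other predictors fixed.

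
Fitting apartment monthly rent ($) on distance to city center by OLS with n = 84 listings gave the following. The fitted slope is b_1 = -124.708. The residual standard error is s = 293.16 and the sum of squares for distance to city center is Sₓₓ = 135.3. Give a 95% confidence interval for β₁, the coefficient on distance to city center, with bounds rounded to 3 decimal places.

SE(b_1) = s/√Sₓₓ = 293.16/√135.3 = 25.2032.
df = n − 2 = 82.
t* = t_{0.025, 82} = 1.989319.
Margin = t* × SE = 1.989319 × 25.2032 = 50.13721.
CI: -124.708 ± 50.13721 → (-174.845, -74.571).
With 95% confidence, each one-unit increase in distance to city center is associated with a change of between -174.845 and -74.571 $ in apartment monthly rent.

(-174.845, -74.571)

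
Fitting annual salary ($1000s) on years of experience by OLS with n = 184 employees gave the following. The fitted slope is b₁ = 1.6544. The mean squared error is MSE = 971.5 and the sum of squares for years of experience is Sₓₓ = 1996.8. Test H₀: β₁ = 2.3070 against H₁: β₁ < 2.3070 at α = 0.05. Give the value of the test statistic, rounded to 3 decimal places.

SE(b₁) = √(MSE/Sₓₓ) = √(971.5/1996.8) = 0.697516.
t = (1.6544 − 2.3070) / 0.697516 = -0.936.
df = n − 2 = 182.
One-sided p ≈ 0.1754, which is ≥ 0.05, so fail to reject H₀.
The data do not give significant evidence that the true slope on years of experience is below 2.3070 $1000s per unit.

t = -0.936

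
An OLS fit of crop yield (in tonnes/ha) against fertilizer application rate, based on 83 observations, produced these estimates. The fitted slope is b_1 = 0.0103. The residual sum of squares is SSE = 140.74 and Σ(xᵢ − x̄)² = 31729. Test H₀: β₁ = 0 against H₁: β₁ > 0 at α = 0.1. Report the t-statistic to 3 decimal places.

MSE = SSE/(n − 2) = 140.74/81 = 1.73753.
SE(b_1) = √(MSE/Sₓₓ) = √(1.73753/31729) = 0.00740011.
t = 0.0103 / 0.00740011 = 1.392.
df = n − 2 = 81.
One-sided p ≈ 0.0839, which is < 0.1, so reject H₀.
There is evidence that the true slope on fertilizer application rate is positive.

t = 1.392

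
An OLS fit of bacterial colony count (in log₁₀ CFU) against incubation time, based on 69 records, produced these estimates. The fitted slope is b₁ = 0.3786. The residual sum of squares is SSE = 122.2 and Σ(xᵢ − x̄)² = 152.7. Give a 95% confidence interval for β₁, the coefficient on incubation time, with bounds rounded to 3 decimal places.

(0.160, 0.597)

MSE = SSE/(n − 2) = 122.2/67 = 1.82388.
SE(b₁) = √(MSE/Sₓₓ) = √(1.82388/152.7) = 0.10929.
df = n − 2 = 67.
t* = t_{0.025, 67} = 1.996008.
Margin = t* × SE = 1.996008 × 0.10929 = 0.21814.
CI: 0.3786 ± 0.21814 → (0.160, 0.597).
With 95% confidence, each one-unit increase in incubation time is associated with a change of between 0.160 and 0.597 log₁₀ CFU in bacterial colony count.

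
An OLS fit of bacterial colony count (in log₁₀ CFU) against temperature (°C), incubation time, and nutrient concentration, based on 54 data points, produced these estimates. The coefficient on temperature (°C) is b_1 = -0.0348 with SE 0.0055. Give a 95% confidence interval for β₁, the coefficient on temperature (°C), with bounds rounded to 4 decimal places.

(-0.0458, -0.0238)

df = n − k − 1 = 54 − 3 − 1 = 50.
t* = t_{0.025, 50} = 2.008559.
Margin = t* × SE = 2.008559 × 0.0055 = 0.011047.
CI: -0.0348 ± 0.011047 → (-0.0458, -0.0238).
With 95% confidence, each one-unit increase in temperature (°C) is associated with a change of between -0.0458 and -0.0238 log₁₀ CFU in bacterial colony count, holding the other predictors fixed.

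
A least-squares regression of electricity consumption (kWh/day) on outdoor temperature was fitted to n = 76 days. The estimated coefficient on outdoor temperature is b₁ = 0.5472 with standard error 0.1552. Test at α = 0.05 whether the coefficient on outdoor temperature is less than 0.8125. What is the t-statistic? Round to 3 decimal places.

H₀: β₁ = 0.8125 vs H₁: β₁ < 0.8125.
t = (b₁ − β₁⁰)/SE = (0.5472 − 0.8125) / 0.1552 = -1.709.
df = n − 2 = 76 − 2 = 74.
One-sided p ≈ 0.0458, which is < 0.05, so reject H₀.
There is evidence that the true slope on outdoor temperature is below 0.8125 kWh/day per unit.

t = -1.709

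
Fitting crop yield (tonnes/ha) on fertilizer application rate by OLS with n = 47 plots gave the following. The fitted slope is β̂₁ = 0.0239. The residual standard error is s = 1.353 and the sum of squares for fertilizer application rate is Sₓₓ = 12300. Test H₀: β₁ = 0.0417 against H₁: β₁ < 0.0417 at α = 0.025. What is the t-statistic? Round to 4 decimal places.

t = -1.4591

SE(β̂₁) = s/√Sₓₓ = 1.353/√12300 = 0.0121996.
t = (0.0239 − 0.0417) / 0.0121996 = -1.4591.
df = n − 2 = 45.
One-sided p ≈ 0.0757, which is ≥ 0.025, so fail to reject H₀.
The data do not give significant evidence that the true slope on fertilizer application rate is below 0.0417 tonnes/ha per unit.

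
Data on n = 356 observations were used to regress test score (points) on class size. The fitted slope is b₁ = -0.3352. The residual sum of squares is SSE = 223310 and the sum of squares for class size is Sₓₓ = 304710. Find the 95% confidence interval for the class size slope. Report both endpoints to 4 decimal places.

MSE = SSE/(n − 2) = 223310/354 = 630.819.
SE(b₁) = √(MSE/Sₓₓ) = √(630.819/304710) = 0.0454998.
df = n − 2 = 354.
t* = t_{0.025, 354} = 1.966688.
Margin = t* × SE = 1.966688 × 0.0454998 = 0.089484.
CI: -0.3352 ± 0.089484 → (-0.4247, -0.2457).
With 95% confidence, each one-unit increase in class size is associated with a change of between -0.4247 and -0.2457 points in test score.

(-0.4247, -0.2457)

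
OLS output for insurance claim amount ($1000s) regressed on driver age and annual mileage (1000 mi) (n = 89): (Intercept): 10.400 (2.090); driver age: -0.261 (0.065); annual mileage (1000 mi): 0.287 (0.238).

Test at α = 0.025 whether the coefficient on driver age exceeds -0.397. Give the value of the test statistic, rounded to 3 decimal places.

t = 2.092

Read off: b = -0.261, SE = 0.065 for driver age.
H₀: β₁ = -0.397 vs H₁: β₁ > -0.397.
t = (-0.261 − (-0.397)) / 0.065 = 2.092.
df = n − k − 1 = 89 − 2 − 1 = 86.
One-sided p ≈ 0.0197, which is < 0.025, so reject H₀.
There is evidence that the true slope on driver age exceeds -0.397 $1000s per unit, holding the other predictors fixed.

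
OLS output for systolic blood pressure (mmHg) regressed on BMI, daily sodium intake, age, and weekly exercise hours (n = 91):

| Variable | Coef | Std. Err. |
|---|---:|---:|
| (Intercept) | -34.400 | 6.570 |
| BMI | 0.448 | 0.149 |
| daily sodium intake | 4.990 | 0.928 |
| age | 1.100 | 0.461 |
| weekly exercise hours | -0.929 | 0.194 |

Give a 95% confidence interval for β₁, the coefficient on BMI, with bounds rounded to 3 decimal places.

Read off: b = 0.448, SE = 0.149 for BMI.
df = n − k − 1 = 91 − 4 − 1 = 86.
t* = t_{0.025, 86} = 1.987934.
Margin = t* × SE = 1.987934 × 0.149 = 0.29620.
CI: 0.448 ± 0.29620 → (0.152, 0.744).

(0.152, 0.744)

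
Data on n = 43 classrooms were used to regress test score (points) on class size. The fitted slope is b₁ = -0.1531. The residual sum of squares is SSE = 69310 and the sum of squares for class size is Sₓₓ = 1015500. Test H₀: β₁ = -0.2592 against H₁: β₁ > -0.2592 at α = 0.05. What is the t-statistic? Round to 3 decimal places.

MSE = SSE/(n − 2) = 69310/41 = 1690.49.
SE(b₁) = √(MSE/Sₓₓ) = √(1690.49/1015500) = 0.0408006.
t = (-0.1531 − (-0.2592)) / 0.0408006 = 2.600.
df = n − 2 = 41.
One-sided p ≈ 0.0064, which is < 0.05, so reject H₀.
There is evidence that the true slope on class size exceeds -0.2592 points per unit.

t = 2.600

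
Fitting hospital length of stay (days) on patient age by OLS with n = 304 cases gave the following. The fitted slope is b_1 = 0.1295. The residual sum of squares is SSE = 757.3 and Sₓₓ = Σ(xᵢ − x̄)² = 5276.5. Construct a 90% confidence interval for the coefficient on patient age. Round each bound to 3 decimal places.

MSE = SSE/(n − 2) = 757.3/302 = 2.50762.
SE(b_1) = √(MSE/Sₓₓ) = √(2.50762/5276.5) = 0.0218001.
df = n − 2 = 302.
t* = t_{0.05, 302} = 1.649915.
Margin = t* × SE = 1.649915 × 0.0218001 = 0.03597.
CI: 0.1295 ± 0.03597 → (0.094, 0.165).
With 90% confidence, each one-unit increase in patient age is associated with a change of between 0.094 and 0.165 days in hospital length of stay.

(0.094, 0.165)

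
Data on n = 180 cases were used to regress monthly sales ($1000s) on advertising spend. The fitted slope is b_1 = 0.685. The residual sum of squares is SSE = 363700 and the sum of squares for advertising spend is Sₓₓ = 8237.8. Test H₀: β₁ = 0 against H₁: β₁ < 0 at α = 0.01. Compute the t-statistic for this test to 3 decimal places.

t = 1.375

MSE = SSE/(n − 2) = 363700/178 = 2043.26.
SE(b_1) = √(MSE/Sₓₓ) = √(2043.26/8237.8) = 0.498031.
t = 0.685 / 0.498031 = 1.375.
df = n − 2 = 178.
One-sided p ≈ 0.9146, which is ≥ 0.01, so fail to reject H₀.
The data do not give significant evidence that the true slope on advertising spend is negative.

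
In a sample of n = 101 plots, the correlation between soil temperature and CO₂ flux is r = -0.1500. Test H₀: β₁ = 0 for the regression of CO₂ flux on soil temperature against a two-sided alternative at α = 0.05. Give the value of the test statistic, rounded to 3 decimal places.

t = -1.510

t = r·√(n − 2)/√(1 − r²) = -0.1500·√99/√0.9775 = -1.510.
df = n − 2 = 99.
Two-sided p ≈ 0.1343, which is ≥ 0.05, so fail to reject H₀.
The data do not give significant evidence of a linear association between soil temperature and CO₂ flux.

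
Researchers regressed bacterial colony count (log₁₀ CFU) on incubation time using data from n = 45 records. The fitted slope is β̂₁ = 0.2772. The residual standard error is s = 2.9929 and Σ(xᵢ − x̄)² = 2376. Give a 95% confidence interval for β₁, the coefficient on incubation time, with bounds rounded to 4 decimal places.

SE(β̂₁) = s/√Sₓₓ = 2.9929/√2376 = 0.0614001.
df = n − 2 = 43.
t* = t_{0.025, 43} = 2.016692.
Margin = t* × SE = 2.016692 × 0.0614001 = 0.123825.
CI: 0.2772 ± 0.123825 → (0.1534, 0.4010).
With 95% confidence, each one-unit increase in incubation time is associated with a change of between 0.1534 and 0.4010 log₁₀ CFU in bacterial colony count.

(0.1534, 0.4010)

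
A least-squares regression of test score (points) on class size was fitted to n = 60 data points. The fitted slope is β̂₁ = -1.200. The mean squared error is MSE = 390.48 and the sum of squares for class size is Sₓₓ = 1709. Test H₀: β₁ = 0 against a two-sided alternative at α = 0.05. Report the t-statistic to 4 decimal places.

t = -2.5105

SE(β̂₁) = √(MSE/Sₓₓ) = √(390.48/1709) = 0.478001.
t = -1.200 / 0.478001 = -2.5105.
df = n − 2 = 58.
Two-sided p ≈ 0.0149, which is < 0.05, so reject H₀.
There is evidence that class size is associated with test score.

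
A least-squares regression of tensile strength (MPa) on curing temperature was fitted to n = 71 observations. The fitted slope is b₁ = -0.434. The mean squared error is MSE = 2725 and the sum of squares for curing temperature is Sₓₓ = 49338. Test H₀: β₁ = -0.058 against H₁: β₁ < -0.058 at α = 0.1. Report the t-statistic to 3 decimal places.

t = -1.600

SE(b₁) = √(MSE/Sₓₓ) = √(2725/49338) = 0.235013.
t = (-0.434 − (-0.058)) / 0.235013 = -1.600.
df = n − 2 = 69.
One-sided p ≈ 0.0571, which is < 0.1, so reject H₀.
There is evidence that the true slope on curing temperature is below -0.058 MPa per unit.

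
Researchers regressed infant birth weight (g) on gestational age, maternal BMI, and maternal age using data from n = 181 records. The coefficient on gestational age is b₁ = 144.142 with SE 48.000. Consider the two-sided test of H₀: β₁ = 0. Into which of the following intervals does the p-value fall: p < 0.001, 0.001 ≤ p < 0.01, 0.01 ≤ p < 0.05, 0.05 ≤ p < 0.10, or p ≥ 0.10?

t = 144.142 / 48.000 = 3.003.
df = n − k − 1 = 181 − 3 − 1 = 177.
Two-sided p = 2·P(T_{177} > |t|) ≈ 0.0031.
So 0.001 ≤ p < 0.01.

0.001 ≤ p < 0.01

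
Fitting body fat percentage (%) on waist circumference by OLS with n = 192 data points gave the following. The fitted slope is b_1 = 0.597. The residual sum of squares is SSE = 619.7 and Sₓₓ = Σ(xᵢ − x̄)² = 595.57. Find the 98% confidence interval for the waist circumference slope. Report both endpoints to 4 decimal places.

(0.4234, 0.7706)

MSE = SSE/(n − 2) = 619.7/190 = 3.26158.
SE(b_1) = √(MSE/Sₓₓ) = √(3.26158/595.57) = 0.0740027.
df = n − 2 = 190.
t* = t_{0.01, 190} = 2.346134.
Margin = t* × SE = 2.346134 × 0.0740027 = 0.173620.
CI: 0.597 ± 0.173620 → (0.4234, 0.7706).
With 98% confidence, each one-unit increase in waist circumference is associated with a change of between 0.4234 and 0.7706 % in body fat percentage.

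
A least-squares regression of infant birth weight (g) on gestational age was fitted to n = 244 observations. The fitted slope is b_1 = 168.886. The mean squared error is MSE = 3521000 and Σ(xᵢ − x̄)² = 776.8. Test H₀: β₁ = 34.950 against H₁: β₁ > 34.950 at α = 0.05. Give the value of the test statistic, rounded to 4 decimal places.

SE(b_1) = √(MSE/Sₓₓ) = √(3.521e+06/776.8) = 67.3253.
t = (168.886 − 34.950) / 67.3253 = 1.9894.
df = n − 2 = 242.
One-sided p ≈ 0.0239, which is < 0.05, so reject H₀.
There is evidence that the true slope on gestational age exceeds 34.950 g per unit.

t = 1.9894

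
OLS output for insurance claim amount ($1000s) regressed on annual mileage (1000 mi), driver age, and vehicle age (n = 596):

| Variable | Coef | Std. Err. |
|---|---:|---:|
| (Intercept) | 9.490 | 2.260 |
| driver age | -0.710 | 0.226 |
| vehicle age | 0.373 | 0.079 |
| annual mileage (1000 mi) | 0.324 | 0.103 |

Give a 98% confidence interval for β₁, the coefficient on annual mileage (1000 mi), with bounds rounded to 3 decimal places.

(0.084, 0.564)

Read off: b = 0.324, SE = 0.103 for annual mileage (1000 mi).
df = n − k − 1 = 596 − 3 − 1 = 592.
t* = t_{0.01, 592} = 2.332663.
Margin = t* × SE = 2.332663 × 0.103 = 0.24026.
CI: 0.324 ± 0.24026 → (0.084, 0.564).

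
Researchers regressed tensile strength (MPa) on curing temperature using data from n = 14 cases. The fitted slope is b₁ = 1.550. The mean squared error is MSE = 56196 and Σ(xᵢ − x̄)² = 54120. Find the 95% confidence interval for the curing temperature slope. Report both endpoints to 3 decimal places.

(-0.670, 3.770)

SE(b₁) = √(MSE/Sₓₓ) = √(56196/54120) = 1.019.
df = n − 2 = 12.
t* = t_{0.025, 12} = 2.178813.
Margin = t* × SE = 2.178813 × 1.019 = 2.22021.
CI: 1.550 ± 2.22021 → (-0.670, 3.770).
With 95% confidence, each one-unit increase in curing temperature is associated with a change of between -0.670 and 3.770 MPa in tensile strength.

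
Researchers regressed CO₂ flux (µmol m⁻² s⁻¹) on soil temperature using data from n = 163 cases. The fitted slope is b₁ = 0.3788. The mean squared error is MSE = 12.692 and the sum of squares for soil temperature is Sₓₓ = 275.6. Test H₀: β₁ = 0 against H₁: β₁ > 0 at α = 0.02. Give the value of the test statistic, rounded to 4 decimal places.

t = 1.7652

SE(b₁) = √(MSE/Sₓₓ) = √(12.692/275.6) = 0.214598.
t = 0.3788 / 0.214598 = 1.7652.
df = n − 2 = 161.
One-sided p ≈ 0.0397, which is ≥ 0.02, so fail to reject H₀.
The data do not give significant evidence that the true slope on soil temperature is positive.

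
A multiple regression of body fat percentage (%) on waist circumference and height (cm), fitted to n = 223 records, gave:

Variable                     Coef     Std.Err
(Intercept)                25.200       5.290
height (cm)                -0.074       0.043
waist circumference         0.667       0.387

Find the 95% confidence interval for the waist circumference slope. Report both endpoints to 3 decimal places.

Read off: b = 0.667, SE = 0.387 for waist circumference.
df = n − k − 1 = 223 − 2 − 1 = 220.
t* = t_{0.025, 220} = 1.970806.
Margin = t* × SE = 1.970806 × 0.387 = 0.76270.
CI: 0.667 ± 0.76270 → (-0.096, 1.430).

(-0.096, 1.430)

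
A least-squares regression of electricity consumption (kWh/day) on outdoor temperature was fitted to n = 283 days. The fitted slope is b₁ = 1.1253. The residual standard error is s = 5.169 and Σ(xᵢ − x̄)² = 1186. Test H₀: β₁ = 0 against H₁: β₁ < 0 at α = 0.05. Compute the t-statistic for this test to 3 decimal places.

t = 7.497

SE(b₁) = s/√Sₓₓ = 5.169/√1186 = 0.150094.
t = 1.1253 / 0.150094 = 7.497.
df = n − 2 = 281.
One-sided p ≈ 1.0000, which is ≥ 0.05, so fail to reject H₀.
The data do not give significant evidence that the true slope on outdoor temperature is negative.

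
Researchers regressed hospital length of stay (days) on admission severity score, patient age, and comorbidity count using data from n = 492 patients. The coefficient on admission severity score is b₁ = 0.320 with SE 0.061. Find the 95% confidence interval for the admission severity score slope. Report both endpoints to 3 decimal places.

(0.200, 0.440)

df = n − k − 1 = 492 − 3 − 1 = 488.
t* = t_{0.025, 488} = 1.964837.
Margin = t* × SE = 1.964837 × 0.061 = 0.11986.
CI: 0.320 ± 0.11986 → (0.200, 0.440).
With 95% confidence, each one-unit increase in admission severity score is associated with a change of between 0.200 and 0.440 days in hospital length of stay, holding the other predictors fixed.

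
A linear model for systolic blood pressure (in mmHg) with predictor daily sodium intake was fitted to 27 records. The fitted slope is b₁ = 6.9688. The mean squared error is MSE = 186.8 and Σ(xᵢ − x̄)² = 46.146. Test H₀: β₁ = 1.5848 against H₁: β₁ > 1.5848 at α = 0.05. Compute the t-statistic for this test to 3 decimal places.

t = 2.676

SE(b₁) = √(MSE/Sₓₓ) = √(186.8/46.146) = 2.01197.
t = (6.9688 − 1.5848) / 2.01197 = 2.676.
df = n − 2 = 25.
One-sided p ≈ 0.0065, which is < 0.05, so reject H₀.
There is evidence that the true slope on daily sodium intake exceeds 1.5848 mmHg per unit.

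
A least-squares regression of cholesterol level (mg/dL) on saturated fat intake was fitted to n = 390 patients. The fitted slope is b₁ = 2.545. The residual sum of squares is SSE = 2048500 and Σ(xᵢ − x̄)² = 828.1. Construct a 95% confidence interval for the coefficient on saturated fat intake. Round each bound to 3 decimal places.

(-2.419, 7.509)

MSE = SSE/(n − 2) = 2048500/388 = 5279.64.
SE(b₁) = √(MSE/Sₓₓ) = √(5279.64/828.1) = 2.525.
df = n − 2 = 388.
t* = t_{0.025, 388} = 1.966097.
Margin = t* × SE = 1.966097 × 2.525 = 4.96439.
CI: 2.545 ± 4.96439 → (-2.419, 7.509).
With 95% confidence, each one-unit increase in saturated fat intake is associated with a change of between -2.419 and 7.509 mg/dL in cholesterol level.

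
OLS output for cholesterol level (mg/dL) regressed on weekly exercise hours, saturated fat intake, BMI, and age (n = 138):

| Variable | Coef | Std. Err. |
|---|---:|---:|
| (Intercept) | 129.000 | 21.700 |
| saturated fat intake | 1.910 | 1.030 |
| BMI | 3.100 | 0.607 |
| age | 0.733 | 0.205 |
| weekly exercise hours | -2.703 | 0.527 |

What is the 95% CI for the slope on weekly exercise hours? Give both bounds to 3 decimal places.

(-3.745, -1.661)

Read off: b = -2.703, SE = 0.527 for weekly exercise hours.
df = n − k − 1 = 138 − 4 − 1 = 133.
t* = t_{0.025, 133} = 1.977961.
Margin = t* × SE = 1.977961 × 0.527 = 1.04239.
CI: -2.703 ± 1.04239 → (-3.745, -1.661).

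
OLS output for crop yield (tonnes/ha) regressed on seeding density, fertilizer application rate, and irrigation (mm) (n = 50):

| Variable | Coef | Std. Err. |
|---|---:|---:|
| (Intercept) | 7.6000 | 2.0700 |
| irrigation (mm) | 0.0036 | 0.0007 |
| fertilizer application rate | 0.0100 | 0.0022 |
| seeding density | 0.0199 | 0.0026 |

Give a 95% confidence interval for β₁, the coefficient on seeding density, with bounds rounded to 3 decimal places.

Read off: b = 0.0199, SE = 0.0026 for seeding density.
df = n − k − 1 = 50 − 3 − 1 = 46.
t* = t_{0.025, 46} = 2.012896.
Margin = t* × SE = 2.012896 × 0.0026 = 0.00523.
CI: 0.0199 ± 0.00523 → (0.015, 0.025).

(0.015, 0.025)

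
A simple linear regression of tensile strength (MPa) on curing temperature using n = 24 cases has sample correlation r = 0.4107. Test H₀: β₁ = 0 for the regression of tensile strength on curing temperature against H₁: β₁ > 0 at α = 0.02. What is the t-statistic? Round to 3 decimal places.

t = r·√(n − 2)/√(1 − r²) = 0.4107·√22/√0.831326 = 2.113.
df = n − 2 = 22.
One-sided p ≈ 0.0231, which is ≥ 0.02, so fail to reject H₀.
The data do not give significant evidence of a linear association between curing temperature and tensile strength.

t = 2.113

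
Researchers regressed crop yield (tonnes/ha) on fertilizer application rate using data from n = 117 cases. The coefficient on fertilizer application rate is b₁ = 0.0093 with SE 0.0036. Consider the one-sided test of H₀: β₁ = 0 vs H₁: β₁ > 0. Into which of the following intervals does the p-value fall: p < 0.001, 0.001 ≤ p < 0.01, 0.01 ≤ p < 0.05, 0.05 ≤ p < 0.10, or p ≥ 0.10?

t = 0.0093 / 0.0036 = 2.583.
df = n − 2 = 117 − 2 = 115.
One-sided p = P(T_{115} > t) ≈ 0.0055.
So 0.001 ≤ p < 0.01.

0.001 ≤ p < 0.01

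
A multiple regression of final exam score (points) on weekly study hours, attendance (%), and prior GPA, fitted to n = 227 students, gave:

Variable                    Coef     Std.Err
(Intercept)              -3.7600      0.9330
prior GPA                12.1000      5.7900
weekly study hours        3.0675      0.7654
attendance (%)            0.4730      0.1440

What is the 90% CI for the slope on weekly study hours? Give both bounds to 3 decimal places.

Read off: b = 3.0675, SE = 0.7654 for weekly study hours.
df = n − k − 1 = 227 − 3 − 1 = 223.
t* = t_{0.05, 223} = 1.651715.
Margin = t* × SE = 1.651715 × 0.7654 = 1.26422.
CI: 3.0675 ± 1.26422 → (1.803, 4.332).

(1.803, 4.332)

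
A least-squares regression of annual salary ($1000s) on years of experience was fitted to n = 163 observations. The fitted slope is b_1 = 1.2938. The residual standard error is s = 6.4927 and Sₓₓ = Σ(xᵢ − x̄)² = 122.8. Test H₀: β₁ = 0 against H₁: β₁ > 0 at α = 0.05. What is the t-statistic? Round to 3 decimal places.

SE(b_1) = s/√Sₓₓ = 6.4927/√122.8 = 0.585904.
t = 1.2938 / 0.585904 = 2.208.
df = n − 2 = 161.
One-sided p ≈ 0.0143, which is < 0.05, so reject H₀.
There is evidence that the true slope on years of experience is positive.

t = 2.208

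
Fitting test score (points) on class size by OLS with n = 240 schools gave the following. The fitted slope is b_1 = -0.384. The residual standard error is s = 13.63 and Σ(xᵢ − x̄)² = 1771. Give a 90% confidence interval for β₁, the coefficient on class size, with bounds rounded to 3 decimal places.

(-0.919, 0.151)

SE(b_1) = s/√Sₓₓ = 13.63/√1771 = 0.323882.
df = n − 2 = 238.
t* = t_{0.05, 238} = 1.651281.
Margin = t* × SE = 1.651281 × 0.323882 = 0.53482.
CI: -0.384 ± 0.53482 → (-0.919, 0.151).
With 90% confidence, each one-unit increase in class size is associated with a change of between -0.919 and 0.151 points in test score.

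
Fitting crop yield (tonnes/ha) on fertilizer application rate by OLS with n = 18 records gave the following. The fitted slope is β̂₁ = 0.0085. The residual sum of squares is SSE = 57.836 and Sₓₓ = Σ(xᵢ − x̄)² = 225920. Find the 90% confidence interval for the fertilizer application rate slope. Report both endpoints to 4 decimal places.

MSE = SSE/(n − 2) = 57.836/16 = 3.61475.
SE(β̂₁) = √(MSE/Sₓₓ) = √(3.61475/225920) = 0.00400002.
df = n − 2 = 16.
t* = t_{0.05, 16} = 1.745884.
Margin = t* × SE = 1.745884 × 0.00400002 = 0.006984.
CI: 0.0085 ± 0.006984 → (0.0015, 0.0155).
With 90% confidence, each one-unit increase in fertilizer application rate is associated with a change of between 0.0015 and 0.0155 tonnes/ha in crop yield.

(0.0015, 0.0155)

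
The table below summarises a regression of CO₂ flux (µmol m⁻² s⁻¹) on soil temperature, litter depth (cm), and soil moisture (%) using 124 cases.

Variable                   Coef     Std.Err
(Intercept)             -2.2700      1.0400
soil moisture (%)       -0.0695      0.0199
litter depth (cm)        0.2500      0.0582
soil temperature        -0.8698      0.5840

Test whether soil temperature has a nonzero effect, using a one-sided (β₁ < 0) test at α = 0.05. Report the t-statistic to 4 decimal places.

Read off: b = -0.8698, SE = 0.5840 for soil temperature.
H₀: β₁ = 0 vs H₁: β₁ < 0.
t = -0.8698 / 0.5840 = -1.4894.
df = n − k − 1 = 124 − 3 − 1 = 120.
One-sided p ≈ 0.0695, which is ≥ 0.05, so fail to reject H₀.
The data do not give significant evidence that the true slope on soil temperature is negative, holding the other predictors fixed.

t = -1.4894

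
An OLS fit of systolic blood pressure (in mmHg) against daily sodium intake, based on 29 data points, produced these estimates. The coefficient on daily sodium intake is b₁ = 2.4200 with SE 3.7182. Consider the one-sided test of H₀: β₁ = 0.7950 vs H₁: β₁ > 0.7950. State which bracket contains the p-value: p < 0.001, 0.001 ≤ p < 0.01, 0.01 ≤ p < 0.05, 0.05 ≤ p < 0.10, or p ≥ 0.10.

t = (2.4200 − 0.7950) / 3.7182 = 0.437.
df = n − 2 = 29 − 2 = 27.
One-sided p = P(T_{27} > t) ≈ 0.3328.
So p ≥ 0.10.

p ≥ 0.10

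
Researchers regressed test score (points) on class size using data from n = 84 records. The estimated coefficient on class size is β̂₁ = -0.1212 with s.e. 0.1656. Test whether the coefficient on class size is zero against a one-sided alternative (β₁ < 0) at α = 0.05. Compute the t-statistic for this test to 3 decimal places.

t = -0.732

H₀: β₁ = 0 vs H₁: β₁ < 0.
t = (β̂₁ − β₁⁰)/SE = -0.1212 / 0.1656 = -0.732.
df = n − 2 = 84 − 2 = 82.
One-sided p ≈ 0.2332, which is ≥ 0.05, so fail to reject H₀.
The data do not give significant evidence that the true slope on class size is negative.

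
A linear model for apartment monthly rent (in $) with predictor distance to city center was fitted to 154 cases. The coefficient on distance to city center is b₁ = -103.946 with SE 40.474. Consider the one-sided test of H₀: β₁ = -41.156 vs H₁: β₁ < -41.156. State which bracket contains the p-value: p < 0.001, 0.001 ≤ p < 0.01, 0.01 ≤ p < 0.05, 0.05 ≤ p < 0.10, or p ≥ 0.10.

0.05 ≤ p < 0.10

t = (-103.946 − (-41.156)) / 40.474 = -1.551.
df = n − 2 = 154 − 2 = 152.
One-sided p = P(T_{152} < t) ≈ 0.0614.
So 0.05 ≤ p < 0.10.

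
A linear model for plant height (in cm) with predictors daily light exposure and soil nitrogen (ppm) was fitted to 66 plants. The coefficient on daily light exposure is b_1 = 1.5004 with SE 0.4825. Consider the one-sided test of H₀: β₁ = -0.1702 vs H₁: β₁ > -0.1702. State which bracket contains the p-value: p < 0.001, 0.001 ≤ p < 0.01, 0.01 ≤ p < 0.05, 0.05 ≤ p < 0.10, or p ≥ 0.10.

t = (1.5004 − (-0.1702)) / 0.4825 = 3.462.
df = n − k − 1 = 66 − 2 − 1 = 63.
One-sided p = P(T_{63} > t) ≈ 0.0005.
So p < 0.001.

p < 0.001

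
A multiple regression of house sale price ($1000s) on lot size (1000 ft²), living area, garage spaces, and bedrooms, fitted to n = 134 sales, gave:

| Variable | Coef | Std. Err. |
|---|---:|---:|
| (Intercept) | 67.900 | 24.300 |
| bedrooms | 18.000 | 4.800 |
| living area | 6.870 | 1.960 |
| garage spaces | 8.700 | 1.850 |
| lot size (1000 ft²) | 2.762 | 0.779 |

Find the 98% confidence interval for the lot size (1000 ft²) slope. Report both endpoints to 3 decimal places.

(0.927, 4.597)

Read off: b = 2.762, SE = 0.779 for lot size (1000 ft²).
df = n − k − 1 = 134 − 4 − 1 = 129.
t* = t_{0.01, 129} = 2.355602.
Margin = t* × SE = 2.355602 × 0.779 = 1.83501.
CI: 2.762 ± 1.83501 → (0.927, 4.597).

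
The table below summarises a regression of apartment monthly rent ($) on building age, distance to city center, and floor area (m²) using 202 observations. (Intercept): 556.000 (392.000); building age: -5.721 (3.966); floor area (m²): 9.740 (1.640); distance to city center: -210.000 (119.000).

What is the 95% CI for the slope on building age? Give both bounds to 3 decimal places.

Read off: b = -5.721, SE = 3.966 for building age.
df = n − k − 1 = 202 − 3 − 1 = 198.
t* = t_{0.025, 198} = 1.972017.
Margin = t* × SE = 1.972017 × 3.966 = 7.82102.
CI: -5.721 ± 7.82102 → (-13.542, 2.100).

(-13.542, 2.100)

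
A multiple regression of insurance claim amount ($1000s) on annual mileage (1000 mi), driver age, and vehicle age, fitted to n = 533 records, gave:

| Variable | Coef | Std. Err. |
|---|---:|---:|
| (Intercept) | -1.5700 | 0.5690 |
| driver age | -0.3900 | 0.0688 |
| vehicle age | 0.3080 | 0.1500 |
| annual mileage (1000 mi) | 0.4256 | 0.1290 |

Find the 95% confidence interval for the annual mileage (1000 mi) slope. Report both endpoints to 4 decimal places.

(0.1722, 0.6790)

Read off: b = 0.4256, SE = 0.1290 for annual mileage (1000 mi).
df = n − k − 1 = 533 − 3 − 1 = 529.
t* = t_{0.025, 529} = 1.964459.
Margin = t* × SE = 1.964459 × 0.1290 = 0.253415.
CI: 0.4256 ± 0.253415 → (0.1722, 0.6790).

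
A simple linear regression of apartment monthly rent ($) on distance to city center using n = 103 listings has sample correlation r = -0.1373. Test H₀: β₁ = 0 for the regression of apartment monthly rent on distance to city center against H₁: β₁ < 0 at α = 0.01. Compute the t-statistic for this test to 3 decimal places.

t = r·√(n − 2)/√(1 − r²) = -0.1373·√101/√0.981149 = -1.393.
df = n − 2 = 101.
One-sided p ≈ 0.0833, which is ≥ 0.01, so fail to reject H₀.
The data do not give significant evidence of a linear association between distance to city center and apartment monthly rent.

t = -1.393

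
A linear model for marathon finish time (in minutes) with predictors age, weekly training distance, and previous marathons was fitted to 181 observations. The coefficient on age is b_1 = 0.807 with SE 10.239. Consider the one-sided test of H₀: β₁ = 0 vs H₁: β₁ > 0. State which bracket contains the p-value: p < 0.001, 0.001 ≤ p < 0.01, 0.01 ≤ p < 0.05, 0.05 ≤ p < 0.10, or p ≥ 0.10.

t = 0.807 / 10.239 = 0.079.
df = n − k − 1 = 181 − 3 − 1 = 177.
One-sided p = P(T_{177} > t) ≈ 0.4686.
So p ≥ 0.10.

p ≥ 0.10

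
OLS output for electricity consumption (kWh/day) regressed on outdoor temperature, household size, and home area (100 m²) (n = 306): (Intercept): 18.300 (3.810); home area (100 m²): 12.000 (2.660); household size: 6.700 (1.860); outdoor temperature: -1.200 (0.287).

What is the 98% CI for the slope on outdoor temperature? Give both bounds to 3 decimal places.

(-1.871, -0.529)

Read off: b = -1.200, SE = 0.287 for outdoor temperature.
df = n − k − 1 = 306 − 3 − 1 = 302.
t* = t_{0.01, 302} = 2.338759.
Margin = t* × SE = 2.338759 × 0.287 = 0.67122.
CI: -1.200 ± 0.67122 → (-1.871, -0.529).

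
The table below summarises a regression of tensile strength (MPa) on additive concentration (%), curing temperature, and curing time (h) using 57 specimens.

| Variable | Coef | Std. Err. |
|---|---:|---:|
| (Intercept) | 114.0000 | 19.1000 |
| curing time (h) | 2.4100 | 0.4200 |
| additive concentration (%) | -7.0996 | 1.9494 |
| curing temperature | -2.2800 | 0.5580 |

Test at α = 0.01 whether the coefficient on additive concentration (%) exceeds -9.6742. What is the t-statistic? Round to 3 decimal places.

Read off: b = -7.0996, SE = 1.9494 for additive concentration (%).
H₀: β₁ = -9.6742 vs H₁: β₁ > -9.6742.
t = (-7.0996 − (-9.6742)) / 1.9494 = 1.321.
df = n − k − 1 = 57 − 3 − 1 = 53.
One-sided p ≈ 0.0961, which is ≥ 0.01, so fail to reject H₀.
The data do not give significant evidence that the true slope on additive concentration (%) exceeds -9.6742 MPa per unit, holding the other predictors fixed.

t = 1.321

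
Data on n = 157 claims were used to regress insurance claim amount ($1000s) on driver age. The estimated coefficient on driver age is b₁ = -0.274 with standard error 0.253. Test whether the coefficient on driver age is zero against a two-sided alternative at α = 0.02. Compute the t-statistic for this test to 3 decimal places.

t = -1.083

H₀: β₁ = 0 vs H₁: β₁ ≠ 0.
t = (b₁ − β₁⁰)/SE = -0.274 / 0.253 = -1.083.
df = n − 2 = 157 − 2 = 155.
Two-sided p ≈ 0.2805, which is ≥ 0.02, so fail to reject H₀.
The data do not give significant evidence of an association between driver age and insurance claim amount.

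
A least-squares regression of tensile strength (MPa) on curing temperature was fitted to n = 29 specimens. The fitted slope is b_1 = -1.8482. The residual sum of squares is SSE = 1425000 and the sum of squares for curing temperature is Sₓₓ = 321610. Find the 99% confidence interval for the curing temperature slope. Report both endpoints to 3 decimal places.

MSE = SSE/(n − 2) = 1425000/27 = 52777.8.
SE(b_1) = √(MSE/Sₓₓ) = √(52777.8/321610) = 0.405099.
df = n − 2 = 27.
t* = t_{0.005, 27} = 2.770683.
Margin = t* × SE = 2.770683 × 0.405099 = 1.12240.
CI: -1.8482 ± 1.12240 → (-2.971, -0.726).
With 99% confidence, each one-unit increase in curing temperature is associated with a change of between -2.971 and -0.726 MPa in tensile strength.

(-2.971, -0.726)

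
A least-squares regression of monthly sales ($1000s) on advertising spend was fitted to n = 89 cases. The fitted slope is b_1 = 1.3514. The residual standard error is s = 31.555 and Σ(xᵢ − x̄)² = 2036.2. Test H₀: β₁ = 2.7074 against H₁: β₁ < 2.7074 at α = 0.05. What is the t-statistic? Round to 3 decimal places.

t = -1.939

SE(b_1) = s/√Sₓₓ = 31.555/√2036.2 = 0.699291.
t = (1.3514 − 2.7074) / 0.699291 = -1.939.
df = n − 2 = 87.
One-sided p ≈ 0.0279, which is < 0.05, so reject H₀.
There is evidence that the true slope on advertising spend is below 2.7074 $1000s per unit.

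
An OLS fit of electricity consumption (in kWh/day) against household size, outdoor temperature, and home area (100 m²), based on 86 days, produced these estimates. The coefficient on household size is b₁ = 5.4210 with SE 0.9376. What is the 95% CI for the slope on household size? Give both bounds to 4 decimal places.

df = n − k − 1 = 86 − 3 − 1 = 82.
t* = t_{0.025, 82} = 1.989319.
Margin = t* × SE = 1.989319 × 0.9376 = 1.865185.
CI: 5.4210 ± 1.865185 → (3.5558, 7.2862).
With 95% confidence, each one-unit increase in household size is associated with a change of between 3.5558 and 7.2862 kWh/day in electricity consumption, holding the other predictors fixed.

(3.5558, 7.2862)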